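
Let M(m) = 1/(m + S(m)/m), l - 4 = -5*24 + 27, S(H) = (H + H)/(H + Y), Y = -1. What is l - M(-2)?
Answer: -709/8 ≈ -88.625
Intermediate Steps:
S(H) = 2*H/(-1 + H) (S(H) = (H + H)/(H - 1) = (2*H)/(-1 + H) = 2*H/(-1 + H))
l = -89 (l = 4 + (-5*24 + 27) = 4 + (-120 + 27) = 4 - 93 = -89)
M(m) = 1/(m + 2/(-1 + m)) (M(m) = 1/(m + (2*m/(-1 + m))/m) = 1/(m + 2/(-1 + m)))
l - M(-2) = -89 - (-1 - 2)/(2 - 2*(-1 - 2)) = -89 - (-3)/(2 - 2*(-3)) = -89 - (-3)/(2 + 6) = -89 - (-3)/8 = -89 - 1*(-3/8) = -89 + 3/8 = -709/8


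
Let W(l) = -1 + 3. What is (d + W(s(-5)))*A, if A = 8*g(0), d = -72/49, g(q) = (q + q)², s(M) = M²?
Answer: 0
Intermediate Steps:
W(l) = 2
g(q) = 4*q² (g(q) = (2*q)² = 4*q²)
d = -72/49 (d = -72*1/49 = -72/49 ≈ -1.4694)
A = 0 (A = 8*(4*0²) = 8*(4*0) = 8*0 = 0)
(d + W(s(-5)))*A = (-72/49 + 2)*0 = (26/49)*0 = 0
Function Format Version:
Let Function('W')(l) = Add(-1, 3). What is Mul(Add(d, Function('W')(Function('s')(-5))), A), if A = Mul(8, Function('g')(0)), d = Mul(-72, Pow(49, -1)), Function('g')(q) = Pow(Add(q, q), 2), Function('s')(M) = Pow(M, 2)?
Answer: 0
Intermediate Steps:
Function('W')(l) = 2
Function('g')(q) = Mul(4, Pow(q, 2)) (Function('g')(q) = Pow(Mul(2, q), 2) = Mul(4, Pow(q, 2)))
d = Rational(-72, 49) (d = Mul(-72, Rational(1, 49)) = Rational(-72, 49) ≈ -1.4694)
A = 0 (A = Mul(8, Mul(4, Pow(0, 2))) = Mul(8, Mul(4, 0)) = Mul(8, 0) = 0)
Mul(Add(d, Function('W')(Function('s')(-5))), A) = Mul(Add(Rational(-72, 49), 2), 0) = Mul(Rational(26, 49), 0) = 0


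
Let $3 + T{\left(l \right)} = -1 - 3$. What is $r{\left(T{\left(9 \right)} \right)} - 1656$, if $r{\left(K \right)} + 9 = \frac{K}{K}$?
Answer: $-1664$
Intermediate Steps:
$T{\left(l \right)} = -7$ ($T{\left(l \right)} = -3 - 4 = -7$)
$r{\left(K \right)} = -8$ ($r{\left(K \right)} = -9 + \frac{K}{K} = -9 + 1 = -8$)
$r{\left(T{\left(9 \right)} \right)} - 1656 = -8 - 1656 = -1664$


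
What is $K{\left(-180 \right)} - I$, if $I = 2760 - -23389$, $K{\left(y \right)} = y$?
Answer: $-26329$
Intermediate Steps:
$I = 26149$ ($I = 2760 + 23389 = 26149$)
$K{\left(-180 \right)} - I = -180 - 26149 = -26329$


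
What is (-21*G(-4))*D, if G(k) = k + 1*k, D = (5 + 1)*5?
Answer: 5040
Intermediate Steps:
D = 30 (D = 6*5 = 30)
G(k) = 2*k (G(k) = k + k = 2*k)
(-21*G(-4))*D = -42*(-4)*30 = -21*(-8)*30 = 168*30 = 5040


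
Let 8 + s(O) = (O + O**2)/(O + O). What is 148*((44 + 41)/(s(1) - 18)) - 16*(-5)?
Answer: -2116/5 ≈ -423.20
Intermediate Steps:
s(O) = -8 + (O + O**2)/(2*O) (s(O) = -8 + (O + O**2)/(O + O) = -8 + (O + O**2)/((2*O)) = -8 + (O + O**2)*(1/(2*O)) = -8 + (O + O**2)/(2*O))
148*((44 + 41)/(s(1) - 18)) - 16*(-5) = 148*((44 + 41)/((-15/2 + (1/2)*1) - 18)) - 16*(-5) = 148*(85/((-15/2 + 1/2) - 18)) + 80 = 148*(85/(-7 - 18)) + 80 = 148*(85/(-25)) + 80 = 148*(85*(-1/25)) + 80 = 148*(-17/5) + 80 = -2516/5 + 80 = -2116/5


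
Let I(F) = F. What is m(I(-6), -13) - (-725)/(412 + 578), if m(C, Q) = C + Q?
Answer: -3617/198 ≈ -18.268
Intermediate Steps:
m(I(-6), -13) - (-725)/(412 + 578) = (-6 - 13) - (-725)/(412 + 578) = -19 - (-725)/990 = -19 - 1*(-145/198) = -19 + 145/198 = -3617/198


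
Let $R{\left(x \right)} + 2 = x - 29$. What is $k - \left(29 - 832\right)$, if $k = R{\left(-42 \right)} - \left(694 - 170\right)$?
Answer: $206$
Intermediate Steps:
$R{\left(x \right)} = -31 + x$ ($R{\left(x \right)} = -2 + \left(x - 29\right) = -2 + \left(-29 + x\right) = -31 + x$)
$k = -597$ ($k = \left(-31 - 42\right) - \left(694 - 170\right) = -73 - 524 = -597$)
$k - \left(29 - 832\right) = -597 - \left(29 - 832\right) = -597 - -803 = -597 + 803 = 206$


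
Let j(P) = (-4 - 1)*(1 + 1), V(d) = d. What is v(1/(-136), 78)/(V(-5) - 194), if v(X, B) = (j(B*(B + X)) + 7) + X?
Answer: 409/27064 ≈ 0.015112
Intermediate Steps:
j(P) = -10 (j(P) = -5*2 = -10)
v(X, B) = -3 + X (v(X, B) = (-10 + 7) + X = -3 + X)
v(1/(-136), 78)/(V(-5) - 194) = (-3 + 1/(-136))/(-5 - 194) = (-3 - 1/136)/(-199) = -1/199*(-409/136) = 409/27064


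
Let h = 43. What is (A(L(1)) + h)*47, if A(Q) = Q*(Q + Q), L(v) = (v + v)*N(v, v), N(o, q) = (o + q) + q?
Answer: 5405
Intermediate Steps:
N(o, q) = o + 2*q
L(v) = 6*v² (L(v) = (v + v)*(v + 2*v) = (2*v)*(3*v) = 6*v²)
A(Q) = 2*Q² (A(Q) = Q*(2*Q) = 2*Q²)
(A(L(1)) + h)*47 = (2*(6*1²)² + 43)*47 = (2*(6*1)² + 43)*47 = (2*6² + 43)*47 = (2*36 + 43)*47 = (72 + 43)*47 = 115*47 = 5405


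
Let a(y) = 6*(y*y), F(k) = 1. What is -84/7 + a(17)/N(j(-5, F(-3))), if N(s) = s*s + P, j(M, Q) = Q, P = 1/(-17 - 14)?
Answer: 8899/5 ≈ 1779.8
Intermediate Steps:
P = -1/31 (P = 1/(-31) = -1/31 ≈ -0.032258)
a(y) = 6*y²
N(s) = -1/31 + s² (N(s) = s*s - 1/31 = s² - 1/31 = -1/31 + s²)
-84/7 + a(17)/N(j(-5, F(-3))) = -84/7 + (6*17²)/(-1/31 + 1²) = -84*⅐ + (6*289)/(-1/31 + 1) = -12 + 1734/(30/31) = -12 + 1734*(31/30) = -12 + 8959/5 = 8899/5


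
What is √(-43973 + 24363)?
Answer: I*√19610 ≈ 140.04*I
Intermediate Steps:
√(-43973 + 24363) = √(-19610) = I*√19610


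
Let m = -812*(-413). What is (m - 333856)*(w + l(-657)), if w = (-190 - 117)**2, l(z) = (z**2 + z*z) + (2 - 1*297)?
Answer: 1435878000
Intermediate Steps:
m = 335356
l(z) = -295 + 2*z**2 (l(z) = (z**2 + z**2) + (2 - 297) = 2*z**2 - 295 = -295 + 2*z**2)
w = 94249 (w = (-307)**2 = 94249)
(m - 333856)*(w + l(-657)) = (335356 - 333856)*(94249 + (-295 + 2*(-657)**2)) = 1500*(94249 + (-295 + 2*431649)) = 1500*(94249 + (-295 + 863298)) = 1500*(94249 + 863003) = 1500*957252 = 1435878000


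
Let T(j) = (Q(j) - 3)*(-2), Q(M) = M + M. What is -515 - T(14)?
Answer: -465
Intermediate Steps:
Q(M) = 2*M
T(j) = 6 - 4*j (T(j) = (2*j - 3)*(-2) = (-3 + 2*j)*(-2) = 6 - 4*j)
-515 - T(14) = -515 - (6 - 4*14) = -515 - (6 - 56) = -515 - 1*(-50) = -515 + 50 = -465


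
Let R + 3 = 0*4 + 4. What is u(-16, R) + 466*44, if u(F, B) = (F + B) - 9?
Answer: 20480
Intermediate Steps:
R = 1 (R = -3 + (0*4 + 4) = -3 + (0 + 4) = -3 + 4 = 1)
u(F, B) = -9 + B + F (u(F, B) = (B + F) - 9 = -9 + B + F)
u(-16, R) + 466*44 = (-9 + 1 - 16) + 466*44 = -24 + 20504 = 20480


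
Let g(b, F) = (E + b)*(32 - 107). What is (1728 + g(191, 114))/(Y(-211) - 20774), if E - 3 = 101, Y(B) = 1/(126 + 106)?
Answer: 4732104/4819567 ≈ 0.98185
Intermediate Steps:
Y(B) = 1/232
E = 104 (E = 3 + 101 = 104)
g(b, F) = -7800 - 75*b (g(b, F) = (104 + b)*(32 - 107) = (104 + b)*(-75) = -7800 - 75*b)
(1728 + g(191, 114))/(Y(-211) - 20774) = (1728 + (-7800 - 75*191))/(1/232 - 20774) = (1728 + (-7800 - 14325))/(-4819567/232) = (1728 - 22125)*(-232/4819567) = -20397*(-232/4819567) = 4732104/4819567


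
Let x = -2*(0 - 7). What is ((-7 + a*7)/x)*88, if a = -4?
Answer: -220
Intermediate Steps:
x = 14 (x = -2*(-7) = 14)
((-7 + a*7)/x)*88 = ((-7 - 4*7)/14)*88 = ((-7 - 28)*(1/14))*88 = -35*1/14*88 = -5/2*88 = -220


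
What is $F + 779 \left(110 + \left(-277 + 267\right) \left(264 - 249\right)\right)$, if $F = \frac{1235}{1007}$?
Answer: $- \frac{1651415}{53} \approx -31159.0$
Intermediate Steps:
$F = \frac{65}{53}$ ($F = 1235 \cdot \frac{1}{1007} = \frac{65}{53} \approx 1.2264$)
$F + 779 \left(110 + \left(-277 + 267\right) \left(264 - 249\right)\right) = \frac{65}{53} + 779 \left(110 + \left(-277 + 267\right) \left(264 - 249\right)\right) = \frac{65}{53} + 779 \left(110 - 150\right) = \frac{65}{53} + 779 \left(-40\right) = \frac{65}{53} - 31160 = - \frac{1651415}{53}$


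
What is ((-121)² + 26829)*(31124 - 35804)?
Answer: -194079600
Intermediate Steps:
((-121)² + 26829)*(31124 - 35804) = (14641 + 26829)*(-4680) = 41470*(-4680) = -194079600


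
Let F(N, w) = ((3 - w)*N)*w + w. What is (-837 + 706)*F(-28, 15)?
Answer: -662205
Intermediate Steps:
F(N, w) = w + N*w*(3 - w) (F(N, w) = (N*(3 - w))*w + w = N*w*(3 - w) + w = w + N*w*(3 - w))
(-837 + 706)*F(-28, 15) = (-837 + 706)*(15*(1 + 3*(-28) - 1*(-28)*15)) = -1965*(1 - 84 + 420) = -1965*337 = -131*5055 = -662205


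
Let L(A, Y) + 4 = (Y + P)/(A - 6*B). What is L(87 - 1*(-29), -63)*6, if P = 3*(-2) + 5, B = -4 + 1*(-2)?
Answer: -504/19 ≈ -26.526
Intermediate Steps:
B = -6 (B = -4 - 2 = -6)
P = -1 (P = -6 + 5 = -1)
L(A, Y) = -4 + (-1 + Y)/(36 + A) (L(A, Y) = -4 + (Y - 1)/(A - 6*(-6)) = -4 + (-1 + Y)/(A + 36) = -4 + (-1 + Y)/(36 + A))
L(87 - 1*(-29), -63)*6 = ((-145 - 63 - 4*(87 - 1*(-29)))/(36 + (87 - 1*(-29))))*6 = ((-145 - 63 - 4*(87 + 29))/(36 + (87 + 29)))*6 = ((-145 - 63 - 4*116)/(36 + 116))*6 = ((-145 - 63 - 464)/152)*6 = ((1/152)*(-672))*6 = -84/19*6 = -504/19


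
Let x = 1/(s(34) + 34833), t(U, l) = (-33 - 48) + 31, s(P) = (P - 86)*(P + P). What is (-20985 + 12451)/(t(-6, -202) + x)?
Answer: 267088598/1564849 ≈ 170.68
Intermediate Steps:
s(P) = 2*P*(-86 + P) (s(P) = (-86 + P)*(2*P) = 2*P*(-86 + P))
t(U, l) = -50 (t(U, l) = -81 + 31 = -50)
x = 1/31297 (x = 1/(2*34*(-86 + 34) + 34833) = 1/(2*34*(-52) + 34833) = 1/(-3536 + 34833) = 1/31297 ≈ 3.1952e-5)
(-20985 + 12451)/(t(-6, -202) + x) = (-20985 + 12451)/(-50 + 1/31297) = -8534/(-1564849/31297) = -8534*(-31297/1564849) = 267088598/1564849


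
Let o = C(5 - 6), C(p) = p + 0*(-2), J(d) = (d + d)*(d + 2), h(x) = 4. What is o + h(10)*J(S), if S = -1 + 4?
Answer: 119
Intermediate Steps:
S = 3
J(d) = 2*d*(2 + d) (J(d) = (2*d)*(2 + d) = 2*d*(2 + d))
C(p) = p (C(p) = p + 0 = p)
o = -1 (o = 5 - 6 = -1)
o + h(10)*J(S) = -1 + 4*(2*3*(2 + 3)) = -1 + 4*(2*3*5) = -1 + 4*30 = -1 + 120 = 119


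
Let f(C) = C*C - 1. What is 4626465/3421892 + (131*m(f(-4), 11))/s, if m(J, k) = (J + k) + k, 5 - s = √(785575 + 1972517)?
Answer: 239191903595/178071837788 - 9694*√689523/2758067 ≈ -1.5754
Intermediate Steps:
s = 5 - 2*√689523 (s = 5 - √(785575 + 1972517) = 5 - √2758092 = 5 - 2*√689523 ≈ -1655.8)
f(C) = -1 + C² (f(C) = C² - 1 = -1 + C²)
m(J, k) = J + 2*k
4626465/3421892 + (131*m(f(-4), 11))/s = 4626465/3421892 + (131*((-1 + (-4)²) + 2*11))/(5 - 2*√689523) = 4626465*(1/3421892) + (131*((-1 + 16) + 22))/(5 - 2*√689523) = 4626465/3421892 + (131*(15 + 22))/(5 - 2*√689523) = 4626465/3421892 + (131*37)/(5 - 2*√689523) = 4626465/3421892 + 4847/(5 - 2*√689523)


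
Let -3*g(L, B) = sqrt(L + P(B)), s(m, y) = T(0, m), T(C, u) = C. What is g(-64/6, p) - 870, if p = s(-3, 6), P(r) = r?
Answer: -870 - 4*I*sqrt(6)/9 ≈ -870.0 - 1.0887*I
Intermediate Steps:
s(m, y) = 0
p = 0
g(L, B) = -sqrt(B + L)/3 (g(L, B) = -sqrt(L + B)/3 = -sqrt(B + L)/3)
g(-64/6, p) - 870 = -sqrt(0 - 64/6)/3 - 870 = -sqrt(0 - 64*1/6)/3 - 870 = -sqrt(0 - 32/3)/3 - 870 = -4*I*sqrt(6)/9 - 870 = -870 - 4*I*sqrt(6)/9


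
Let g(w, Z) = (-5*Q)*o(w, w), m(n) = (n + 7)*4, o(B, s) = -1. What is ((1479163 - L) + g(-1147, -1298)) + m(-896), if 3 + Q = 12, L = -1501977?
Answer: 2977629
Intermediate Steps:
Q = 9 (Q = -3 + 12 = 9)
m(n) = 28 + 4*n (m(n) = (7 + n)*4 = 28 + 4*n)
g(w, Z) = 45 (g(w, Z) = -5*9*(-1) = -45*(-1) = 45)
((1479163 - L) + g(-1147, -1298)) + m(-896) = ((1479163 - 1*(-1501977)) + 45) + (28 + 4*(-896)) = ((1479163 + 1501977) + 45) + (28 - 3584) = (2981140 + 45) - 3556 = 2981185 - 3556 = 2977629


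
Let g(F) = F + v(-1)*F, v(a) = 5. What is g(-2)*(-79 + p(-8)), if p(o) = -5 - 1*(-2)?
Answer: 984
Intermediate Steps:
p(o) = -3 (p(o) = -5 + 2 = -3)
g(F) = 6*F (g(F) = F + 5*F = 6*F)
g(-2)*(-79 + p(-8)) = (6*(-2))*(-79 - 3) = -12*(-82) = 984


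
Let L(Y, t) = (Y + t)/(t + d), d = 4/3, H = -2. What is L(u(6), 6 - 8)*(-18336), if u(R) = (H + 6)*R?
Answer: 605088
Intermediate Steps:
d = 4/3 (d = 4*(⅓) = 4/3 ≈ 1.3333)
u(R) = 4*R (u(R) = (-2 + 6)*R = 4*R)
L(Y, t) = (Y + t)/(4/3 + t) (L(Y, t) = (Y + t)/(t + 4/3) = (Y + t)/(4/3 + t))
L(u(6), 6 - 8)*(-18336) = (3*(4*6 + (6 - 8))/(4 + 3*(6 - 8)))*(-18336) = (3*(24 - 2)/(4 + 3*(-2)))*(-18336) = (3*22/(4 - 6))*(-18336) = (3*22/(-2))*(-18336) = (3*(-½)*22)*(-18336) = -33*(-18336) = 605088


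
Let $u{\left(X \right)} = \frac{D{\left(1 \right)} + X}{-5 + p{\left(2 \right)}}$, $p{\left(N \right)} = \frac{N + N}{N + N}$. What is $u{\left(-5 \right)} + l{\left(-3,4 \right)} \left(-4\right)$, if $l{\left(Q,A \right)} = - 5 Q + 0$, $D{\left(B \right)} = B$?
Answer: $-59$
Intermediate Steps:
$l{\left(Q,A \right)} = - 5 Q$
$p{\left(N \right)} = 1$ ($p{\left(N \right)} = \frac{2 N}{2 N} = 2 N \frac{1}{2 N} = 1$)
$u{\left(X \right)} = - \frac{1}{4} - \frac{X}{4}$ ($u{\left(X \right)} = \frac{1 + X}{-5 + 1} = \frac{1 + X}{-4} = \left(1 + X\right) \left(- \frac{1}{4}\right) = - \frac{1}{4} - \frac{X}{4}$)
$u{\left(-5 \right)} + l{\left(-3,4 \right)} \left(-4\right) = \left(- \frac{1}{4} - - \frac{5}{4}\right) + \left(-5\right) \left(-3\right) \left(-4\right) = \left(- \frac{1}{4} + \frac{5}{4}\right) + 15 \left(-4\right) = 1 - 60 = -59$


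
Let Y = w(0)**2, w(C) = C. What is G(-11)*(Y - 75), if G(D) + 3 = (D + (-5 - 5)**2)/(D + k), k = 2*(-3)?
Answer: 10500/17 ≈ 617.65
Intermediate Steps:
Y = 0 (Y = 0**2 = 0)
k = -6
G(D) = -3 + (100 + D)/(-6 + D) (G(D) = -3 + (D + (-5 - 5)**2)/(D - 6) = -3 + (D + (-10)**2)/(-6 + D) = -3 + (D + 100)/(-6 + D) = -3 + (100 + D)/(-6 + D))
G(-11)*(Y - 75) = (2*(59 - 1*(-11))/(-6 - 11))*(0 - 75) = (2*(59 + 11)/(-17))*(-75) = (2*(-1/17)*70)*(-75) = -140/17*(-75) = 10500/17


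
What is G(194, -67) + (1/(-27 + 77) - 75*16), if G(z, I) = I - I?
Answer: -59999/50 ≈ -1200.0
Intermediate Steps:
G(z, I) = 0
G(194, -67) + (1/(-27 + 77) - 75*16) = 0 + (1/(-27 + 77) - 75*16) = 0 + (1/50 - 1200) = 0 - 59999/50 = -59999/50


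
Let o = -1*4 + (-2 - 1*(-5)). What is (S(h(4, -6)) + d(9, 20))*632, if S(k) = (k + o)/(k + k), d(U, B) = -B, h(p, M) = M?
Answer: -36814/3 ≈ -12271.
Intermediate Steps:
o = -1 (o = -4 + (-2 + 5) = -4 + 3 = -1)
S(k) = (-1 + k)/(2*k) (S(k) = (k - 1)/(k + k) = (-1 + k)/((2*k)) = (-1 + k)*(1/(2*k)) = (-1 + k)/(2*k))
(S(h(4, -6)) + d(9, 20))*632 = ((1/2)*(-1 - 6)/(-6) - 1*20)*632 = ((1/2)*(-1/6)*(-7) - 20)*632 = (7/12 - 20)*632 = -233/12*632 = -36814/3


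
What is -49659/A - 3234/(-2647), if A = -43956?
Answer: 91200359/38783844 ≈ 2.3515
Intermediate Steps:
-49659/A - 3234/(-2647) = -49659/(-43956) - 3234/(-2647) = -49659*(-1/43956) - 3234*(-1/2647) = 16553/14652 + 3234/2647 = 91200359/38783844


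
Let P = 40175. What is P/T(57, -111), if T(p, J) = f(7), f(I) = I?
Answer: 40175/7 ≈ 5739.3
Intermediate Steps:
T(p, J) = 7
P/T(57, -111) = 40175/7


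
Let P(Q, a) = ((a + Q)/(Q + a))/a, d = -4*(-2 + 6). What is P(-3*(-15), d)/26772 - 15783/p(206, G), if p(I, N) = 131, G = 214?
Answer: -6760679747/56114112 ≈ -120.48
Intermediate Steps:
d = -16 (d = -4*4 = -16)
P(Q, a) = 1/a (P(Q, a) = ((Q + a)/(Q + a))/a = 1/a)
P(-3*(-15), d)/26772 - 15783/p(206, G) = 1/(-16*26772) - 15783/131 = -1/16*1/26772 - 15783*1/131 = -1/428352 - 15783/131 = -6760679747/56114112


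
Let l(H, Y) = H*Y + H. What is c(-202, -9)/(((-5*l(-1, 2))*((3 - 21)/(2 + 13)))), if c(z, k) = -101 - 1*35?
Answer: 68/9 ≈ 7.5556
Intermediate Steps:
l(H, Y) = H + H*Y
c(z, k) = -136 (c(z, k) = -101 - 35 = -136)
c(-202, -9)/(((-5*l(-1, 2))*((3 - 21)/(2 + 13)))) = -136*(2 + 13)/(5*(1 + 2)*(3 - 21)) = -136/((-(-5)*3)*(-18/15)) = -136/((-5*(-3))*(-18*1/15)) = -136/(15*(-6/5)) = -136/(-18) = -136*(-1/18) = 68/9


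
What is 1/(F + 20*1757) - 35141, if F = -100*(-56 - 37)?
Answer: -1561666039/44440 ≈ -35141.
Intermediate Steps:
F = 9300 (F = -100*(-93) = 9300)
1/(F + 20*1757) - 35141 = 1/(9300 + 20*1757) - 35141 = 1/(9300 + 35140) - 35141 = 1/44440 - 35141 = -1561666039/44440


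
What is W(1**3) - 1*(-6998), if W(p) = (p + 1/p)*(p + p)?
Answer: 7002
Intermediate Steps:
W(p) = 2*p*(p + 1/p) (W(p) = (p + 1/p)*(2*p) = 2*p*(p + 1/p))
W(1**3) - 1*(-6998) = (2 + 2*(1**3)**2) - 1*(-6998) = (2 + 2*1**2) + 6998 = (2 + 2*1) + 6998 = (2 + 2) + 6998 = 4 + 6998 = 7002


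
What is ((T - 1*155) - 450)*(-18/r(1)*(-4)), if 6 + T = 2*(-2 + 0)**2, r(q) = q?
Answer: -43416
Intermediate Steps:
T = 2 (T = -6 + 2*(-2 + 0)**2 = -6 + 2*(-2)**2 = -6 + 2*4 = -6 + 8 = 2)
((T - 1*155) - 450)*(-18/r(1)*(-4)) = ((2 - 1*155) - 450)*(-18/1*(-4)) = ((2 - 155) - 450)*(-18*1*(-4)) = (-153 - 450)*(-18*(-4)) = -603*72 = -43416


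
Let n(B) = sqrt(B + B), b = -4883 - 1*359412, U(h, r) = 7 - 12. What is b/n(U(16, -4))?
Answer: 72859*I*sqrt(10)/2 ≈ 1.152e+5*I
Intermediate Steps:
U(h, r) = -5
b = -364295 (b = -4883 - 359412 = -364295)
n(B) = sqrt(2)*sqrt(B) (n(B) = sqrt(2*B) = sqrt(2)*sqrt(B))
b/n(U(16, -4)) = -364295*(-I*sqrt(10)/10) = -(-72859)*I*sqrt(10)/2 = 72859*I*sqrt(10)/2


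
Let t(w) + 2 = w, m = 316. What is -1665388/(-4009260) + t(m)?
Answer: 315143257/1002315 ≈ 314.42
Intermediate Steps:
t(w) = -2 + w
-1665388/(-4009260) + t(m) = -1665388/(-4009260) + (-2 + 316) = -1665388*(-1/4009260) + 314 = 416347/1002315 + 314 = 315143257/1002315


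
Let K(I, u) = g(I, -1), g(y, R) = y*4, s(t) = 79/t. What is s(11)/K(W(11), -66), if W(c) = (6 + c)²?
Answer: 79/12716 ≈ 0.0062126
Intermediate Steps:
g(y, R) = 4*y
K(I, u) = 4*I
s(11)/K(W(11), -66) = (79/11)/((4*(6 + 11)²)) = (79*(1/11))/((4*17²)) = 79/(11*((4*289))) = (79/11)/1156 = (79/11)*(1/1156) = 79/12716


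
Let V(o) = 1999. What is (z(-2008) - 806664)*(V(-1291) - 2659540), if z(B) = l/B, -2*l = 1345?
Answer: 8609266920954939/4016 ≈ 2.1437e+12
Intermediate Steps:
l = -1345/2 (l = -1/2*1345 = -1345/2 ≈ -672.50)
z(B) = -1345/(2*B)
(z(-2008) - 806664)*(V(-1291) - 2659540) = (-1345/2/(-2008) - 806664)*(1999 - 2659540) = (-1345/2*(-1/2008) - 806664)*(-2657541) = (1345/4016 - 806664)*(-2657541) = -3239561279/4016*(-2657541) = 8609266920954939/4016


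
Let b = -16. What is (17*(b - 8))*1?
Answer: -408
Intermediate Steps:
(17*(b - 8))*1 = (17*(-16 - 8))*1 = (17*(-24))*1 = -408*1 = -408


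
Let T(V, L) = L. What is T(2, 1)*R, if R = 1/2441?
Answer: 1/2441 ≈ 0.00040967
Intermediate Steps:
R = 1/2441 ≈ 0.00040967
T(2, 1)*R = 1*(1/2441) = 1/2441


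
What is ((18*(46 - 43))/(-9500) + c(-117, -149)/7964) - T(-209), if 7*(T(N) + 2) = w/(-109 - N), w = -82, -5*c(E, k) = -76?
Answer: 69953248/33100375 ≈ 2.1134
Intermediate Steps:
c(E, k) = 76/5 (c(E, k) = -⅕*(-76) = 76/5)
T(N) = -2 - 82/(7*(-109 - N)) (T(N) = -2 + (-82/(-109 - N))/7 = -2 - 82/(7*(-109 - N)))
((18*(46 - 43))/(-9500) + c(-117, -149)/7964) - T(-209) = ((18*(46 - 43))/(-9500) + (76/5)/7964) - 2*(-722 - 7*(-209))/(7*(109 - 209)) = ((18*3)*(-1/9500) + (76/5)*(1/7964)) - 2*(-722 + 1463)/(7*(-100)) = (54*(-1/9500) + 19/9955) - 2*(-1)*741/(7*100) = (-27/4750 + 19/9955) - 1*(-741/350) = -35707/9457250 + 741/350 = 69953248/33100375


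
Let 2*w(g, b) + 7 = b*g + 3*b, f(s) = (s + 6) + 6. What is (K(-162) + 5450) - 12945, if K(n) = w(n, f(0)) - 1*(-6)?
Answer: -16893/2 ≈ -8446.5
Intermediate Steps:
f(s) = 12 + s (f(s) = (6 + s) + 6 = 12 + s)
w(g, b) = -7/2 + 3*b/2 + b*g/2 (w(g, b) = -7/2 + (b*g + 3*b)/2 = -7/2 + (3*b + b*g)/2 = -7/2 + (3*b/2 + b*g/2) = -7/2 + 3*b/2 + b*g/2)
K(n) = 41/2 + 6*n (K(n) = (-7/2 + 3*(12 + 0)/2 + (12 + 0)*n/2) - 1*(-6) = (-7/2 + (3/2)*12 + (½)*12*n) + 6 = (-7/2 + 18 + 6*n) + 6 = (29/2 + 6*n) + 6 = 41/2 + 6*n)
(K(-162) + 5450) - 12945 = ((41/2 + 6*(-162)) + 5450) - 12945 = ((41/2 - 972) + 5450) - 12945 = (-1903/2 + 5450) - 12945 = 8997/2 - 12945 = -16893/2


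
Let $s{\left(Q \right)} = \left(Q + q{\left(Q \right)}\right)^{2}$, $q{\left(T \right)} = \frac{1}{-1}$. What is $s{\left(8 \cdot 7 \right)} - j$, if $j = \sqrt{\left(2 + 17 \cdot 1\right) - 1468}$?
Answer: $3025 - 3 i \sqrt{161} \approx 3025.0 - 38.066 i$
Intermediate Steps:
$q{\left(T \right)} = -1$
$s{\left(Q \right)} = \left(-1 + Q\right)^{2}$ ($s{\left(Q \right)} = \left(Q - 1\right)^{2} = \left(-1 + Q\right)^{2}$)
$j = 3 i \sqrt{161}$ ($j = \sqrt{\left(2 + 17\right) - 1468} = \sqrt{19 - 1468} = \sqrt{-1449} = 3 i \sqrt{161} \approx 38.066 i$)
$s{\left(8 \cdot 7 \right)} - j = \left(-1 + 8 \cdot 7\right)^{2} - 3 i \sqrt{161} = \left(-1 + 56\right)^{2} - 3 i \sqrt{161} = 55^{2} - 3 i \sqrt{161} = 3025 - 3 i \sqrt{161}$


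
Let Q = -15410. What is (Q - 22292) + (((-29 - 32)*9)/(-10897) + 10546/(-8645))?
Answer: -3551810683287/94204565 ≈ -37703.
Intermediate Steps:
(Q - 22292) + (((-29 - 32)*9)/(-10897) + 10546/(-8645)) = (-15410 - 22292) + (((-29 - 32)*9)/(-10897) + 10546/(-8645)) = -37702 + (-61*9*(-1/10897) + 10546*(-1/8645)) = -37702 + (-549*(-1/10897) - 10546/8645) = -37702 + (549/10897 - 10546/8645) = -37702 - 110173657/94204565 = -3551810683287/94204565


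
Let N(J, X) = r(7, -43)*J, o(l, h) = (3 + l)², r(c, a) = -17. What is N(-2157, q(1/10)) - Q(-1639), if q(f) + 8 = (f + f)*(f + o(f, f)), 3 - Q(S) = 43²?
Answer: 38515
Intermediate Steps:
Q(S) = -1846 (Q(S) = 3 - 1*43² = 3 - 1*1849 = 3 - 1849 = -1846)
q(f) = -8 + 2*f*(f + (3 + f)²) (q(f) = -8 + (f + f)*(f + (3 + f)²) = -8 + (2*f)*(f + (3 + f)²) = -8 + 2*f*(f + (3 + f)²))
N(J, X) = -17*J
N(-2157, q(1/10)) - Q(-1639) = -17*(-2157) - 1*(-1846) = 36669 + 1846 = 38515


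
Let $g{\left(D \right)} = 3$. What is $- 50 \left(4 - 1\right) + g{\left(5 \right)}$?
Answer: $-147$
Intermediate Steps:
$- 50 \left(4 - 1\right) + g{\left(5 \right)} = - 50 \left(4 - 1\right) + 3 = \left(-50\right) 3 + 3 = -150 + 3 = -147$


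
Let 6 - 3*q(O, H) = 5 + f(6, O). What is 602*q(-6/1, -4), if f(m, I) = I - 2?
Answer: 1806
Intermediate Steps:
f(m, I) = -2 + I
q(O, H) = 1 - O/3 (q(O, H) = 2 - (5 + (-2 + O))/3 = 2 - (3 + O)/3 = 2 + (-1 - O/3) = 1 - O/3)
602*q(-6/1, -4) = 602*(1 - (-2)/1) = 602*(1 - (-2)) = 602*(1 - ⅓*(-6)) = 602*(1 + 2) = 602*3 = 1806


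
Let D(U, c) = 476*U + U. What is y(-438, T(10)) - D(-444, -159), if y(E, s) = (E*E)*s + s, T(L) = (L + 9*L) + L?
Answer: 21314738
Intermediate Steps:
D(U, c) = 477*U
T(L) = 11*L (T(L) = 10*L + L = 11*L)
y(E, s) = s + s*E**2 (y(E, s) = E**2*s + s = s*E**2 + s = s + s*E**2)
y(-438, T(10)) - D(-444, -159) = (11*10)*(1 + (-438)**2) - 477*(-444) = 110*(1 + 191844) - 1*(-211788) = 110*191845 + 211788 = 21102950 + 211788 = 21314738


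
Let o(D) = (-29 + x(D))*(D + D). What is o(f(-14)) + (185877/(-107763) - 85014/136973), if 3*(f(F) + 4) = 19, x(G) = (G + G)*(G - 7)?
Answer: -31791078682961/132845592591 ≈ -239.31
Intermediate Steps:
x(G) = 2*G*(-7 + G) (x(G) = (2*G)*(-7 + G) = 2*G*(-7 + G))
f(F) = 7/3 (f(F) = -4 + (⅓)*19 = -4 + 19/3 = 7/3)
o(D) = 2*D*(-29 + 2*D*(-7 + D)) (o(D) = (-29 + 2*D*(-7 + D))*(D + D) = (-29 + 2*D*(-7 + D))*(2*D) = 2*D*(-29 + 2*D*(-7 + D)))
o(f(-14)) + (185877/(-107763) - 85014/136973) = 2*(7/3)*(-29 + 2*(7/3)*(-7 + 7/3)) + (185877/(-107763) - 85014/136973) = 2*(7/3)*(-29 + 2*(7/3)*(-14/3)) + (185877*(-1/107763) - 85014*1/136973) = 2*(7/3)*(-29 - 196/9) + (-61959/35921 - 85014/136973) = 2*(7/3)*(-457/9) - 11540498001/4920207133 = -6398/27 - 11540498001/4920207133 = -31791078682961/132845592591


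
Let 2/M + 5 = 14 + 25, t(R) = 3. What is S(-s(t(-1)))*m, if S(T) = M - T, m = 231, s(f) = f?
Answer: 12012/17 ≈ 706.59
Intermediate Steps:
M = 1/17 (M = 2/(-5 + (14 + 25)) = 2/(-5 + 39) = 2/34 = 2*(1/34) = 1/17 ≈ 0.058824)
S(T) = 1/17 - T
S(-s(t(-1)))*m = (1/17 - (-1)*3)*231 = (1/17 - 1*(-3))*231 = (1/17 + 3)*231 = (52/17)*231 = 12012/17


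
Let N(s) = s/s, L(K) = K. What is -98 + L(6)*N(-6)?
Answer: -92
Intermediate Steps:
N(s) = 1
-98 + L(6)*N(-6) = -98 + 6*1 = -98 + 6 = -92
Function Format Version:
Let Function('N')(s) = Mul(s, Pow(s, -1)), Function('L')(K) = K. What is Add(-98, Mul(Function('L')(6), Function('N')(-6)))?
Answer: -92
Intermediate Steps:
Function('N')(s) = 1
Add(-98, Mul(Function('L')(6), Function('N')(-6))) = Add(-98, Mul(6, 1)) = Add(-98, 6) = -92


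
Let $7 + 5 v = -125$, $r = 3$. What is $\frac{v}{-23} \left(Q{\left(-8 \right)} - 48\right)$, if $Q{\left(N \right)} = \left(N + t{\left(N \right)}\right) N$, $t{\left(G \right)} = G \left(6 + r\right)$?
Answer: $\frac{78144}{115} \approx 679.51$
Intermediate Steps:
$t{\left(G \right)} = 9 G$ ($t{\left(G \right)} = G \left(6 + 3\right) = G 9 = 9 G$)
$v = - \frac{132}{5}$ ($v = - \frac{7}{5} + \frac{1}{5} \left(-125\right) = - \frac{7}{5} - 25 = - \frac{132}{5} \approx -26.4$)
$Q{\left(N \right)} = 10 N^{2}$ ($Q{\left(N \right)} = \left(N + 9 N\right) N = 10 N N = 10 N^{2}$)
$\frac{v}{-23} \left(Q{\left(-8 \right)} - 48\right) = - \frac{132}{5 \left(-23\right)} \left(10 \left(-8\right)^{2} - 48\right) = \left(- \frac{132}{5}\right) \left(- \frac{1}{23}\right) \left(10 \cdot 64 - 48\right) = \frac{132 \left(640 - 48\right)}{115} = \frac{132}{115} \cdot 592 = \frac{78144}{115}$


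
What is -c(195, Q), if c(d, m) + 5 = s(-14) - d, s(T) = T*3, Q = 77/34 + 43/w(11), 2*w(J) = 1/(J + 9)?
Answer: 242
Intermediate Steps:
w(J) = 1/(2*(9 + J)) (w(J) = 1/(2*(J + 9)) = 1/(2*(9 + J)))
Q = 58557/34 (Q = 77/34 + 43/((1/(2*(9 + 11)))) = 77*(1/34) + 43/(((1/2)/20)) = 77/34 + 43/(((1/2)*(1/20))) = 77/34 + 43/(1/40) = 77/34 + 43*40 = 77/34 + 1720 = 58557/34 ≈ 1722.3)
s(T) = 3*T
c(d, m) = -47 - d (c(d, m) = -5 + (3*(-14) - d) = -5 + (-42 - d) = -47 - d)
-c(195, Q) = -(-47 - 1*195) = -(-47 - 195) = -1*(-242) = 242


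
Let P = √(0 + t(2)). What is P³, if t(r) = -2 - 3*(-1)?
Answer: 1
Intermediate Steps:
t(r) = 1 (t(r) = -2 + 3 = 1)
P = 1 (P = √(0 + 1) = √1 = 1)
P³ = 1³ = 1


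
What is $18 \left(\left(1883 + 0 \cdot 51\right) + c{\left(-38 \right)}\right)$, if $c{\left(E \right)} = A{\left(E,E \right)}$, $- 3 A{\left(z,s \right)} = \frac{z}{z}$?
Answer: $33888$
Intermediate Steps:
$A{\left(z,s \right)} = - \frac{1}{3}$ ($A{\left(z,s \right)} = - \frac{z \frac{1}{z}}{3} = \left(- \frac{1}{3}\right) 1 = - \frac{1}{3}$)
$c{\left(E \right)} = - \frac{1}{3}$
$18 \left(\left(1883 + 0 \cdot 51\right) + c{\left(-38 \right)}\right) = 18 \left(\left(1883 + 0 \cdot 51\right) - \frac{1}{3}\right) = 18 \left(\left(1883 + 0\right) - \frac{1}{3}\right) = 18 \left(1883 - \frac{1}{3}\right) = 18 \cdot \frac{5648}{3} = 33888$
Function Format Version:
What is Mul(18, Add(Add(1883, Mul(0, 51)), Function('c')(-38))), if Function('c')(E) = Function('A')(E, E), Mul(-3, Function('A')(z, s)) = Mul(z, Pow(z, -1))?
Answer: 33888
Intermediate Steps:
Function('A')(z, s) = Rational(-1, 3) (Function('A')(z, s) = Mul(Rational(-1, 3), Mul(z, Pow(z, -1))) = Mul(Rational(-1, 3), 1) = Rational(-1, 3))
Function('c')(E) = Rational(-1, 3)
Mul(18, Add(Add(1883, Mul(0, 51)), Function('c')(-38))) = Mul(18, Add(Add(1883, Mul(0, 51)), Rational(-1, 3))) = Mul(18, Add(Add(1883, 0), Rational(-1, 3))) = Mul(18, Add(1883, Rational(-1, 3))) = Mul(18, Rational(5648, 3)) = 33888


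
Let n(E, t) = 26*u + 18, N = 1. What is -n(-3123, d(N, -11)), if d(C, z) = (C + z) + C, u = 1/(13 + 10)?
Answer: -440/23 ≈ -19.130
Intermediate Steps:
u = 1/23 ≈ 0.043478
d(C, z) = z + 2*C
n(E, t) = 440/23 (n(E, t) = 26*(1/23) + 18 = 26/23 + 18 = 440/23)
-n(-3123, d(N, -11)) = -1*440/23 = -440/23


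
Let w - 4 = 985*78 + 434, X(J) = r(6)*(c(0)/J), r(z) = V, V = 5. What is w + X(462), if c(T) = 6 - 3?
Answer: 11899277/154 ≈ 77268.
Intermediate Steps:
r(z) = 5
c(T) = 3
X(J) = 15/J (X(J) = 5*(3/J) = 15/J)
w = 77268 (w = 4 + (985*78 + 434) = 4 + (76830 + 434) = 4 + 77264 = 77268)
w + X(462) = 77268 + 15/462 = 77268 + 15*(1/462) = 77268 + 5/154 = 11899277/154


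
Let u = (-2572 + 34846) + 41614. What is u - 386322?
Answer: -312434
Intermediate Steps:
u = 73888 (u = 32274 + 41614 = 73888)
u - 386322 = 73888 - 386322 = -312434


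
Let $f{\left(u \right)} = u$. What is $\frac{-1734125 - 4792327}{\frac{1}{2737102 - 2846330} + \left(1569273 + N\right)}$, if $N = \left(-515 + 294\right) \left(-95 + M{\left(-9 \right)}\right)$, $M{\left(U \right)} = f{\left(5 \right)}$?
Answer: $- \frac{712871299056}{173581096163} \approx -4.1068$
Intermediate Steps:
$M{\left(U \right)} = 5$
$N = 19890$ ($N = \left(-515 + 294\right) \left(-95 + 5\right) = \left(-221\right) \left(-90\right) = 19890$)
$\frac{-1734125 - 4792327}{\frac{1}{2737102 - 2846330} + \left(1569273 + N\right)} = \frac{-1734125 - 4792327}{\frac{1}{2737102 - 2846330} + \left(1569273 + 19890\right)} = - \frac{6526452}{\frac{1}{-109228} + 1589163} = - \frac{6526452}{- \frac{1}{109228} + 1589163} = - \frac{6526452}{\frac{173581096163}{109228}} = \left(-6526452\right) \frac{109228}{173581096163} = - \frac{712871299056}{173581096163}$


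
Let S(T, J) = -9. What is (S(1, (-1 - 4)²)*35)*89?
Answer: -28035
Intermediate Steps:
(S(1, (-1 - 4)²)*35)*89 = -9*35*89 = -315*89 = -28035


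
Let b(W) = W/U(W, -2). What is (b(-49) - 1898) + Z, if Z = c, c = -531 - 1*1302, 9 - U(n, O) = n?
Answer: -216447/58 ≈ -3731.8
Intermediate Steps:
U(n, O) = 9 - n
b(W) = W/(9 - W)
c = -1833 (c = -531 - 1302 = -1833)
Z = -1833
(b(-49) - 1898) + Z = (-1*(-49)/(-9 - 49) - 1898) - 1833 = (-1*(-49)/(-58) - 1898) - 1833 = (-1*(-49)*(-1/58) - 1898) - 1833 = (-49/58 - 1898) - 1833 = -110133/58 - 1833 = -216447/58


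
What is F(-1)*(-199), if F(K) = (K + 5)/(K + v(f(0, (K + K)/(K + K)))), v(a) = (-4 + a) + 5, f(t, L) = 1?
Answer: -796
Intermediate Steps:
v(a) = 1 + a
F(K) = (5 + K)/(2 + K) (F(K) = (K + 5)/(K + (1 + 1)) = (5 + K)/(K + 2) = (5 + K)/(2 + K))
F(-1)*(-199) = ((5 - 1)/(2 - 1))*(-199) = (4/1)*(-199) = (1*4)*(-199) = 4*(-199) = -796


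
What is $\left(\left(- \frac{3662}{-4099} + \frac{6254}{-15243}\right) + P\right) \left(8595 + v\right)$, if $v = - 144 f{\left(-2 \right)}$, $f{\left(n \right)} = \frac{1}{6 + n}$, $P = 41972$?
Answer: $\frac{7481950016330772}{20827019} \approx 3.5924 \cdot 10^{8}$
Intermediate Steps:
$v = -36$ ($v = - \frac{144}{6 - 2} = - \frac{144}{4} = \left(-144\right) \frac{1}{4} = -36$)
$\left(\left(- \frac{3662}{-4099} + \frac{6254}{-15243}\right) + P\right) \left(8595 + v\right) = \left(\left(- \frac{3662}{-4099} + \frac{6254}{-15243}\right) + 41972\right) \left(8595 - 36\right) = \left(\left(\left(-3662\right) \left(- \frac{1}{4099}\right) + 6254 \left(- \frac{1}{15243}\right)\right) + 41972\right) 8559 = \left(\left(\frac{3662}{4099} - \frac{6254}{15243}\right) + 41972\right) 8559 = \left(\frac{30184720}{62481057} + 41972\right) 8559 = \frac{2622485109124}{62481057} \cdot 8559 = \frac{7481950016330772}{20827019}$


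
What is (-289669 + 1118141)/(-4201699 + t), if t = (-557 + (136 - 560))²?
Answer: -414236/1619669 ≈ -0.25575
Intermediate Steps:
t = 962361 (t = (-557 - 424)² = (-981)² = 962361)
(-289669 + 1118141)/(-4201699 + t) = (-289669 + 1118141)/(-4201699 + 962361) = 828472/(-3239338) = 828472*(-1/3239338) = -414236/1619669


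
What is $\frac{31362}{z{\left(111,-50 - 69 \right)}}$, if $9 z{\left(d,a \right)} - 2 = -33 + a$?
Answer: $- \frac{47043}{25} \approx -1881.7$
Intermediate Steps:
$z{\left(d,a \right)} = - \frac{31}{9} + \frac{a}{9}$ ($z{\left(d,a \right)} = \frac{2}{9} + \frac{-33 + a}{9} = \frac{2}{9} + \left(- \frac{11}{3} + \frac{a}{9}\right) = - \frac{31}{9} + \frac{a}{9}$)
$\frac{31362}{z{\left(111,-50 - 69 \right)}} = \frac{31362}{- \frac{31}{9} + \frac{-50 - 69}{9}} = \frac{31362}{- \frac{31}{9} + \frac{1}{9} \left(-119\right)} = \frac{31362}{- \frac{31}{9} - \frac{119}{9}} = \frac{31362}{- \frac{50}{3}} = 31362 \left(- \frac{3}{50}\right) = - \frac{47043}{25}$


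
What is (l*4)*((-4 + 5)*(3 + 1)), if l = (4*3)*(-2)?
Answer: -384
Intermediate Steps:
l = -24 (l = 12*(-2) = -24)
(l*4)*((-4 + 5)*(3 + 1)) = (-24*4)*((-4 + 5)*(3 + 1)) = -96*4 = -384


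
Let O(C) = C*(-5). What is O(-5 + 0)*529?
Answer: 13225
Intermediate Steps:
O(C) = -5*C
O(-5 + 0)*529 = -5*(-5 + 0)*529 = -5*(-5)*529 = 25*529 = 13225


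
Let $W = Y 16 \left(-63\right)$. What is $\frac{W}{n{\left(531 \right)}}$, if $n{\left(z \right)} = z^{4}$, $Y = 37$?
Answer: $- \frac{4144}{8833556169} \approx -4.6912 \cdot 10^{-7}$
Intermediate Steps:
$W = -37296$ ($W = 37 \cdot 16 \left(-63\right) = 592 \left(-63\right) = -37296$)
$\frac{W}{n{\left(531 \right)}} = - \frac{37296}{531^{4}} = - \frac{37296}{79502005521} = \left(-37296\right) \frac{1}{79502005521} = - \frac{4144}{8833556169}$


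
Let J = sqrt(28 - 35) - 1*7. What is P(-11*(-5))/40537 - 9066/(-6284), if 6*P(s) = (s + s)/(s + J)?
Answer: 424658769691/294345723994 - 55*I*sqrt(7)/281043021 ≈ 1.4427 - 5.1777e-7*I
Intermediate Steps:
J = -7 + I*sqrt(7) (J = sqrt(-7) - 7 = I*sqrt(7) - 7 = -7 + I*sqrt(7) ≈ -7.0 + 2.6458*I)
P(s) = s/(3*(-7 + s + I*sqrt(7))) (P(s) = ((s + s)/(s + (-7 + I*sqrt(7))))/6 = ((2*s)/(-7 + s + I*sqrt(7)))/6 = (2*s/(-7 + s + I*sqrt(7)))/6 = s/(3*(-7 + s + I*sqrt(7))))
P(-11*(-5))/40537 - 9066/(-6284) = ((-11*(-5))/(3*(-7 - 11*(-5) + I*sqrt(7))))/40537 - 9066/(-6284) = ((1/3)*55/(-7 + 55 + I*sqrt(7)))*(1/40537) - 9066*(-1/6284) = ((1/3)*55/(48 + I*sqrt(7)))*(1/40537) + 4533/3142 = (55/(3*(48 + I*sqrt(7))))*(1/40537) + 4533/3142 = 55/(121611*(48 + I*sqrt(7))) + 4533/3142 = 4533/3142 + 55/(121611*(48 + I*sqrt(7)))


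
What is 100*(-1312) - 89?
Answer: -131289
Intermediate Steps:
100*(-1312) - 89 = -131200 - 89 = -131289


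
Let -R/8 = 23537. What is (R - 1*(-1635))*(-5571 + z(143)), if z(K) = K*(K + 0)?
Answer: -2777142358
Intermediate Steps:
R = -188296 (R = -8*23537 = -188296)
z(K) = K² (z(K) = K*K = K²)
(R - 1*(-1635))*(-5571 + z(143)) = (-188296 - 1*(-1635))*(-5571 + 143²) = (-188296 + 1635)*(-5571 + 20449) = -186661*14878 = -2777142358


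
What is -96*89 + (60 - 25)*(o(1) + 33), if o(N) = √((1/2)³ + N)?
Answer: -7389 + 105*√2/4 ≈ -7351.9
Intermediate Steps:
o(N) = √(⅛ + N) (o(N) = √((½)³ + N) = √(⅛ + N))
-96*89 + (60 - 25)*(o(1) + 33) = -96*89 + (60 - 25)*(√(2 + 16*1)/4 + 33) = -8544 + 35*(√(2 + 16)/4 + 33) = -8544 + 35*(√18/4 + 33) = -8544 + 35*((3*√2)/4 + 33) = -8544 + 35*(3*√2/4 + 33) = -8544 + 35*(33 + 3*√2/4) = -8544 + (1155 + 105*√2/4) = -7389 + 105*√2/4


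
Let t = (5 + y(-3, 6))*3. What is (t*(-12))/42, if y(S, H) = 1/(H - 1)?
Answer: -156/35 ≈ -4.4571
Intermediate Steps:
y(S, H) = 1/(-1 + H)
t = 78/5 (t = (5 + 1/(-1 + 6))*3 = (5 + 1/5)*3 = (5 + ⅕)*3 = (26/5)*3 = 78/5 ≈ 15.600)
(t*(-12))/42 = ((78/5)*(-12))/42 = -936/5*1/42 = -156/35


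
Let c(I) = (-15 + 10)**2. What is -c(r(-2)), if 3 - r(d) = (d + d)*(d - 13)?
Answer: -25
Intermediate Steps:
r(d) = 3 - 2*d*(-13 + d) (r(d) = 3 - (d + d)*(d - 13) = 3 - 2*d*(-13 + d))
c(I) = 25 (c(I) = (-5)**2 = 25)
-c(r(-2)) = -1*25 = -25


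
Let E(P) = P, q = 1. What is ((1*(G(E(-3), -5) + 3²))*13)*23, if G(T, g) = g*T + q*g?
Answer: 5681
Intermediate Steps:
G(T, g) = g + T*g (G(T, g) = g*T + 1*g = T*g + g = g + T*g)
((1*(G(E(-3), -5) + 3²))*13)*23 = ((1*(-5*(1 - 3) + 3²))*13)*23 = ((1*(-5*(-2) + 9))*13)*23 = ((1*(10 + 9))*13)*23 = ((1*19)*13)*23 = (19*13)*23 = 247*23 = 5681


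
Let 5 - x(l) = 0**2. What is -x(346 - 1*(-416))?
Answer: -5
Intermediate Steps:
x(l) = 5 (x(l) = 5 - 1*0**2 = 5 - 1*0 = 5 + 0 = 5)
-x(346 - 1*(-416)) = -1*5 = -5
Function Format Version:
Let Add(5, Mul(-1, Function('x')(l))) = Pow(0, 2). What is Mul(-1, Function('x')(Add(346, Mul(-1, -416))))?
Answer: -5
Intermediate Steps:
Function('x')(l) = 5 (Function('x')(l) = Add(5, Mul(-1, Pow(0, 2))) = Add(5, Mul(-1, 0)) = Add(5, 0) = 5)
Mul(-1, Function('x')(Add(346, Mul(-1, -416)))) = Mul(-1, 5) = -5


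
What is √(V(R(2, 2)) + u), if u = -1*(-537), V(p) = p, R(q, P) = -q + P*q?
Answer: 7*√11 ≈ 23.216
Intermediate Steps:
u = 537
√(V(R(2, 2)) + u) = √(2*(-1 + 2) + 537) = √(2*1 + 537) = √(2 + 537) = √539 = 7*√11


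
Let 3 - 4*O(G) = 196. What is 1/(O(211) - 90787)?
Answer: -4/363341 ≈ -1.1009e-5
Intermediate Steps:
O(G) = -193/4 (O(G) = ¾ - ¼*196 = ¾ - 49 = -193/4)
1/(O(211) - 90787) = 1/(-193/4 - 90787) = 1/(-363341/4) = -4/363341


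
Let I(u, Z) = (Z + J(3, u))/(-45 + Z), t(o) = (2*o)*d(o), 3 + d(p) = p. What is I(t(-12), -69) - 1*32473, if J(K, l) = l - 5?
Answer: -1851104/57 ≈ -32476.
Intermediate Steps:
d(p) = -3 + p
J(K, l) = -5 + l
t(o) = 2*o*(-3 + o) (t(o) = (2*o)*(-3 + o) = 2*o*(-3 + o))
I(u, Z) = (-5 + Z + u)/(-45 + Z) (I(u, Z) = (Z + (-5 + u))/(-45 + Z) = (-5 + Z + u)/(-45 + Z))
I(t(-12), -69) - 1*32473 = (-5 - 69 + 2*(-12)*(-3 - 12))/(-45 - 69) - 1*32473 = (-5 - 69 + 2*(-12)*(-15))/(-114) - 32473 = -(-5 - 69 + 360)/114 - 32473 = -1/114*286 - 32473 = -143/57 - 32473 = -1851104/57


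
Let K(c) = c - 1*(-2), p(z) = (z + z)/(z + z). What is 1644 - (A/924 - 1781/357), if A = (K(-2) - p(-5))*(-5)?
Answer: 8634077/5236 ≈ 1649.0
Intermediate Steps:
p(z) = 1 (p(z) = (2*z)/((2*z)) = (2*z)*(1/(2*z)) = 1)
K(c) = 2 + c (K(c) = c + 2 = 2 + c)
A = 5 (A = ((2 - 2) - 1*1)*(-5) = (0 - 1)*(-5) = -1*(-5) = 5)
1644 - (A/924 - 1781/357) = 1644 - (5/924 - 1781/357) = 1644 - 1*(-26093/5236) = 1644 + 26093/5236 = 8634077/5236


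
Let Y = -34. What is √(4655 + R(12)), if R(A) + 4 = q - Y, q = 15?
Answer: 10*√47 ≈ 68.557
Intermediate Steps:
R(A) = 45 (R(A) = -4 + (15 - 1*(-34)) = -4 + (15 + 34) = -4 + 49 = 45)
√(4655 + R(12)) = √(4655 + 45) = √4700 = 10*√47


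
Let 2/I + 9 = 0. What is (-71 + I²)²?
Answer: 33028009/6561 ≈ 5034.0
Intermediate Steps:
I = -2/9 (I = 2/(-9 + 0) = 2/(-9) = 2*(-⅑) = -2/9 ≈ -0.22222)
(-71 + I²)² = (-71 + (-2/9)²)² = (-71 + 4/81)² = (-5747/81)² = 33028009/6561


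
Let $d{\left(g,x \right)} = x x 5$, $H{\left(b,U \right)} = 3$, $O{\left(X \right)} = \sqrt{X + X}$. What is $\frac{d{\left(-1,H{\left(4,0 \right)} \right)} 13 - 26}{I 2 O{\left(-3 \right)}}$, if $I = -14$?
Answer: $\frac{559 i \sqrt{6}}{168} \approx 8.1504 i$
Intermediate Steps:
$O{\left(X \right)} = \sqrt{2} \sqrt{X}$ ($O{\left(X \right)} = \sqrt{2 X} = \sqrt{2} \sqrt{X}$)
$d{\left(g,x \right)} = 5 x^{2}$ ($d{\left(g,x \right)} = x^{2} \cdot 5 = 5 x^{2}$)
$\frac{d{\left(-1,H{\left(4,0 \right)} \right)} 13 - 26}{I 2 O{\left(-3 \right)}} = \frac{5 \cdot 3^{2} \cdot 13 - 26}{\left(-14\right) 2 \sqrt{2} \sqrt{-3}} = \frac{5 \cdot 9 \cdot 13 - 26}{\left(-28\right) \sqrt{2} i \sqrt{3}} = \frac{45 \cdot 13 - 26}{\left(-28\right) i \sqrt{6}} = \frac{585 - 26}{\left(-28\right) i \sqrt{6}} = 559 \frac{i \sqrt{6}}{168} = \frac{559 i \sqrt{6}}{168}$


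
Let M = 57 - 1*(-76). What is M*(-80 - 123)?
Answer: -26999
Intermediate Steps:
M = 133 (M = 57 + 76 = 133)
M*(-80 - 123) = 133*(-80 - 123) = 133*(-203) = -26999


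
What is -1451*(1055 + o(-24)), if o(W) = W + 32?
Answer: -1542413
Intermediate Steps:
o(W) = 32 + W
-1451*(1055 + o(-24)) = -1451*(1055 + (32 - 24)) = -1451*(1055 + 8) = -1451*1063 = -1542413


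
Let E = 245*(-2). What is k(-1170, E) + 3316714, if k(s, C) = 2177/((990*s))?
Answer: 3841749824023/1158300 ≈ 3.3167e+6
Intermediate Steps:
E = -490
k(s, C) = 2177/(990*s) (k(s, C) = 2177*(1/(990*s)) = 2177/(990*s))
k(-1170, E) + 3316714 = (2177/990)/(-1170) + 3316714 = (2177/990)*(-1/1170) + 3316714 = -2177/1158300 + 3316714 = 3841749824023/1158300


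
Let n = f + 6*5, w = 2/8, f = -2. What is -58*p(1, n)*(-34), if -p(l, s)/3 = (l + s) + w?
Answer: -173043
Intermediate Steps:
w = ¼ (w = 2*(⅛) = ¼ ≈ 0.25000)
n = 28 (n = -2 + 6*5 = -2 + 30 = 28)
p(l, s) = -¾ - 3*l - 3*s (p(l, s) = -3*((l + s) + ¼) = -3*(¼ + l + s) = -¾ - 3*l - 3*s)
-58*p(1, n)*(-34) = -58*(-¾ - 3*1 - 3*28)*(-34) = -58*(-¾ - 3 - 84)*(-34) = -58*(-351/4)*(-34) = (10179/2)*(-34) = -173043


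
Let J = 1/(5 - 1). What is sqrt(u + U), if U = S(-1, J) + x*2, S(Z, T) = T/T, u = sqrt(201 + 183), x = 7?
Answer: sqrt(15 + 8*sqrt(6)) ≈ 5.8818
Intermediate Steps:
J = 1/4 ≈ 0.25000
u = 8*sqrt(6) (u = sqrt(384) = 8*sqrt(6) ≈ 19.596)
S(Z, T) = 1
U = 15 (U = 1 + 7*2 = 1 + 14 = 15)
sqrt(u + U) = sqrt(8*sqrt(6) + 15) = sqrt(15 + 8*sqrt(6))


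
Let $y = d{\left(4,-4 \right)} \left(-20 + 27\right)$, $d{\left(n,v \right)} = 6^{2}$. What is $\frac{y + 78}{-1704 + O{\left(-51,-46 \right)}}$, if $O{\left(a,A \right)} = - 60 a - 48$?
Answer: $\frac{55}{218} \approx 0.25229$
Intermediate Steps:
$O{\left(a,A \right)} = -48 - 60 a$
$d{\left(n,v \right)} = 36$
$y = 252$ ($y = 36 \left(-20 + 27\right) = 36 \cdot 7 = 252$)
$\frac{y + 78}{-1704 + O{\left(-51,-46 \right)}} = \frac{252 + 78}{-1704 - -3012} = \frac{330}{-1704 + \left(-48 + 3060\right)} = \frac{330}{-1704 + 3012} = \frac{330}{1308} = 330 \cdot \frac{1}{1308} = \frac{55}{218}$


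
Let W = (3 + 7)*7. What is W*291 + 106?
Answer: 20476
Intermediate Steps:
W = 70 (W = 10*7 = 70)
W*291 + 106 = 70*291 + 106 = 20370 + 106 = 20476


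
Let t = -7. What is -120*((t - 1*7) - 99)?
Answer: 13560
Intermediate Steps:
-120*((t - 1*7) - 99) = -120*((-7 - 1*7) - 99) = -120*((-7 - 7) - 99) = -120*(-14 - 99) = -120*(-113) = 13560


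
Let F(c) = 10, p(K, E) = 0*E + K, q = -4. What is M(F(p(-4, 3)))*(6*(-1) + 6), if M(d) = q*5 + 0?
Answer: 0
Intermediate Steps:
p(K, E) = K (p(K, E) = 0 + K = K)
M(d) = -20 (M(d) = -4*5 + 0 = -20 + 0 = -20)
M(F(p(-4, 3)))*(6*(-1) + 6) = -20*(6*(-1) + 6) = -20*(-6 + 6) = -20*0 = 0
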